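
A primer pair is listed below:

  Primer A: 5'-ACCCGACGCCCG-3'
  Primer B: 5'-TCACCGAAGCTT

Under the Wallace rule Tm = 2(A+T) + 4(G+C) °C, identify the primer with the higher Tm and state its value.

Primer A: A+T=2, G+C=10 → Tm = 2(2)+4(10) = 44°C
Primer B: A+T=6, G+C=6 → Tm = 2(6)+4(6) = 36°C
44°C vs 36°C → primer A is higher.

Primer A, 44°C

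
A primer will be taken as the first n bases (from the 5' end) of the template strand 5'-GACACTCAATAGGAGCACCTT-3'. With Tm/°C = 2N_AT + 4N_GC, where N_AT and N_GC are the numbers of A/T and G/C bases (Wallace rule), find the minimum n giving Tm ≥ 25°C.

n = 9

First 8 bases: GACACTCA → Tm = 24°C (< 25°C)
First 9 bases: GACACTCAA → Tm = 26°C (≥ 25°C)
Each additional base adds 2°C (A/T) or 4°C (G/C), so Tm is non-decreasing in n; n = 9 is the first length to reach 25°C.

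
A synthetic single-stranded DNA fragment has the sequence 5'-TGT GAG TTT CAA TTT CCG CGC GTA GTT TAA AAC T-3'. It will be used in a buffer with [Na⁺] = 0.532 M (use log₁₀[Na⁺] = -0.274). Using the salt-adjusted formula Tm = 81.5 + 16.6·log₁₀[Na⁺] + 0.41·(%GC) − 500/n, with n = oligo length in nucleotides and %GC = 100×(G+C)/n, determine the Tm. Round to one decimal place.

77.9°C

Length n = 34. Counting bases: C=6, T=13, G=7, A=8
G+C = 13, so %GC = 13/34 × 100 = 38.235%
Salt term: 16.6 × (-0.274) = -4.548
GC term: 0.41 × 38.235 = 15.676; length term: −500/34 = −14.706
Tm = 81.5 + (-4.548) + 15.676 − 14.706 = 77.922 → 77.9°C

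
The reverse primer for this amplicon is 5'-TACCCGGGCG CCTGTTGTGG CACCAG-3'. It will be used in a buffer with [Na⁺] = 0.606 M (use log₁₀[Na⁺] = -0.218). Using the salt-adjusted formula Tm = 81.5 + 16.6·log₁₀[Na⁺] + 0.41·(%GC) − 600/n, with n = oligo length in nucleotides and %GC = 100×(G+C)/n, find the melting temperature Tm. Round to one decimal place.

Length n = 26. Scanning the sequence gives G=9, A=3, T=5, C=9.
G+C = 18, so %GC = 18/26 × 100 = 69.231%
Salt term: 16.6 × (-0.218) = -3.619
GC term: 0.41 × 69.231 = 28.385; length term: −600/26 = −23.077
Tm = 81.5 + (-3.619) + 28.385 − 23.077 = 83.189 → 83.2°C

83.2°C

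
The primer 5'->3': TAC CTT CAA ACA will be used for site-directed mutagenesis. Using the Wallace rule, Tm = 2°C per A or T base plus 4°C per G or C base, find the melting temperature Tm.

32°C

A=5, T=3, G=0, C=4
A+T = 8, G+C = 4
Tm = 2×8 + 4×4 = 32°C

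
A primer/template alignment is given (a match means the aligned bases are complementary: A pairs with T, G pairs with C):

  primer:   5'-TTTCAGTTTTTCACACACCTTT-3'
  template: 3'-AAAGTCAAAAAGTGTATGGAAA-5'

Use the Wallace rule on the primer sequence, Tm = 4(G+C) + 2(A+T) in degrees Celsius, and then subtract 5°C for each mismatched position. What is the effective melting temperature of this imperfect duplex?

53°C

Primer base counts: A=4, T=11, G=1, C=6 → A+T=15, G+C=7
Perfect-match Tm = 2(15) + 4(7) = 30 + 28 = 58°C
Mismatches (positions where the bases are not complementary): 1 (at position 16)
Effective Tm = 58 − 1×5 = 58 − 5 = 53°C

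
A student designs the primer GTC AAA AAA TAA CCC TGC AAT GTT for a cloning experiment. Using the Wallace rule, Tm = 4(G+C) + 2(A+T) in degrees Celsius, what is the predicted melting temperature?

Scanning the sequence gives T=6, C=5, G=3, A=10.
So N_AT = 16 and N_GC = 8.
Tm = 2×16 + 4×8 = 64°C

64°C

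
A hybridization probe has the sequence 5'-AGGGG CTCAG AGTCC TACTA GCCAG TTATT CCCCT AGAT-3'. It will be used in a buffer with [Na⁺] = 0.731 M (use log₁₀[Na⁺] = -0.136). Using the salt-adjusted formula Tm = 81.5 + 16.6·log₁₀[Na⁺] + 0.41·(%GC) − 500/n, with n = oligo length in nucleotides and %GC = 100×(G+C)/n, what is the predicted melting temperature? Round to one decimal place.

Length n = 39. Base counts: T=10, A=9, C=11, G=9
G+C = 20, so %GC = 20/39 × 100 = 51.282%
Salt term: 16.6 × (-0.136) = -2.258
GC term: 0.41 × 51.282 = 21.026; length term: −500/39 = −12.821
Tm = 81.5 + (-2.258) + 21.026 − 12.821 = 87.447 → 87.4°C

87.4°C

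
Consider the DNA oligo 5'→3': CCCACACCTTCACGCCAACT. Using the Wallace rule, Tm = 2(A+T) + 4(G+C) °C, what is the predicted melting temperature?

64°C

Scanning the sequence gives C=11, G=1, T=3, A=5.
So N_AT = 8 and N_GC = 12.
Tm = 4·12 + 2·8 = 48 + 16 = 64°C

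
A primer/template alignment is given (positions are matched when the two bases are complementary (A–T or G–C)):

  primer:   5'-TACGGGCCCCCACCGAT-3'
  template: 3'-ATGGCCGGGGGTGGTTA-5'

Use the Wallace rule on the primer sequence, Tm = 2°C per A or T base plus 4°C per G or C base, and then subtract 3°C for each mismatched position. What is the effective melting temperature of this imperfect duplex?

52°C

Primer base counts: A=3, T=2, G=4, C=8 → A+T=5, G+C=12
Perfect-match Tm = 2(5) + 4(12) = 10 + 48 = 58°C
Mismatches (positions where the bases are not complementary): 2 (at positions 4, 15)
Effective Tm = 58 − 2×3 = 58 − 6 = 52°C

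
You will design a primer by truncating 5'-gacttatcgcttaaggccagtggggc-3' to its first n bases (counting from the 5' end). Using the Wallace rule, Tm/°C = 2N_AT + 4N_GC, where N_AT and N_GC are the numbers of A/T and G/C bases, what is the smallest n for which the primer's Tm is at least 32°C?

First 10 bases: GACTTATCGC → Tm = 30°C (< 32°C)
First 11 bases: GACTTATCGCT → Tm = 32°C (≥ 32°C)
Since every base adds ≥2°C, Tm only increases with n, so the threshold is first crossed at n = 11.

n = 11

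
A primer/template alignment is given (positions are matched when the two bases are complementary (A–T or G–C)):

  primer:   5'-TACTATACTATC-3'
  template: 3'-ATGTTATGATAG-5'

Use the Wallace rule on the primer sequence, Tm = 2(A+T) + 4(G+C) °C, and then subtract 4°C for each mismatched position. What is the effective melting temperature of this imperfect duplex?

26°C

Primer base counts: A=4, T=5, G=0, C=3 → A+T=9, G+C=3
Perfect-match Tm = 2(9) + 4(3) = 18 + 12 = 30°C
Mismatches (positions where the bases are not complementary): 1 (at position 4)
Effective Tm = 30 − 1×4 = 30 − 4 = 26°C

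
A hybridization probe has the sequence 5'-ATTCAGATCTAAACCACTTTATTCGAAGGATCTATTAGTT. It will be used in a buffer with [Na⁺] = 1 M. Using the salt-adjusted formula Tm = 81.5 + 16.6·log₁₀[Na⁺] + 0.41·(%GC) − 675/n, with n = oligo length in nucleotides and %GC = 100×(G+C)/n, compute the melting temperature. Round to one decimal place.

76.9°C

Length n = 40. Base counts: C=7, G=5, A=13, T=15
G+C = 12, so %GC = 12/40 × 100 = 30%
Salt term: 16.6 × (0) = 0
GC term: 0.41 × 30 = 12.3; length term: −675/40 = −16.875
Tm = 81.5 + (0) + 12.3 − 16.875 = 76.925 → 76.9°C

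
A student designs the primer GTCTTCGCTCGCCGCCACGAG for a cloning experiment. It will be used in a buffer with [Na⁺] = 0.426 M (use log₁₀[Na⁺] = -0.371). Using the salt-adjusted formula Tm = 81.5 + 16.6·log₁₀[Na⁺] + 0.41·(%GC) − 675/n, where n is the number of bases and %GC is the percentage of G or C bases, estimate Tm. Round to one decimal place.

72.5°C

Length n = 21. G=6, A=2, T=4, C=9
G+C = 15, so %GC = 15/21 × 100 = 71.429%
Salt term: 16.6 × (-0.371) = -6.159
GC term: 0.41 × 71.429 = 29.286; length term: −675/21 = −32.143
Tm = 81.5 + (-6.159) + 29.286 − 32.143 = 72.484 → 72.5°C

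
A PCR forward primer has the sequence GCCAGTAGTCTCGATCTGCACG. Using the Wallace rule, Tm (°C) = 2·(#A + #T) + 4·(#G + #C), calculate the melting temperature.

A=4, C=7, G=6, T=5
AT pairs contribute 9, GC pairs contribute 13.
Tm = 2×9 + 4×13 = 70°C

70°C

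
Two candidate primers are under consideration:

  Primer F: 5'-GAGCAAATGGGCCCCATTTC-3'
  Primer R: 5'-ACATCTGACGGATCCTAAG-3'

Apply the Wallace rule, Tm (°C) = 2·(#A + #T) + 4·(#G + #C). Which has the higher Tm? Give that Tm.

Primer F, 62°C

Primer F: A+T=9, G+C=11 → Tm = 2(9)+4(11) = 62°C
Primer R: A+T=10, G+C=9 → Tm = 2(10)+4(9) = 56°C
62°C vs 56°C → primer F is higher.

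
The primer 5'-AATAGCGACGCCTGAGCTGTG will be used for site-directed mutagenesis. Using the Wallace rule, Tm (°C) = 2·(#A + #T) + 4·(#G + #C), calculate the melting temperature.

66°C

Scanning the sequence gives A=5, T=4, G=7, C=5.
AT pairs contribute 9, GC pairs contribute 12.
Tm = 2(9) + 4(12) = 18 + 48 = 66°C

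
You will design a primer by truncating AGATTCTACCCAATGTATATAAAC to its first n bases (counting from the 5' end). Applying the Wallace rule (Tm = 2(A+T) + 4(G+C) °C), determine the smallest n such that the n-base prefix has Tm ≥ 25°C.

n = 10

First 9 bases: AGATTCTAC → Tm = 24°C (< 25°C)
First 10 bases: AGATTCTACC → Tm = 28°C (≥ 25°C)
Each additional base adds 2°C (A/T) or 4°C (G/C), so Tm is non-decreasing in n; n = 10 is the first length to reach 25°C.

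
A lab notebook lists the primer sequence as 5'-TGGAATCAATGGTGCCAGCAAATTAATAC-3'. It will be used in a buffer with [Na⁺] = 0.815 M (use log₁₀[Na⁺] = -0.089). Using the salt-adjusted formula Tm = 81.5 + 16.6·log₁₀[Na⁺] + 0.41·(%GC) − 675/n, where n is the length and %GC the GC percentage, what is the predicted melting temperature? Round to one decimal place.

Length n = 29. Base counts: C=5, T=7, A=11, G=6
G+C = 11, so %GC = 11/29 × 100 = 37.931%
Salt term: 16.6 × (-0.089) = -1.477
GC term: 0.41 × 37.931 = 15.552; length term: −675/29 = −23.276
Tm = 81.5 + (-1.477) + 15.552 − 23.276 = 72.299 → 72.3°C

72.3°C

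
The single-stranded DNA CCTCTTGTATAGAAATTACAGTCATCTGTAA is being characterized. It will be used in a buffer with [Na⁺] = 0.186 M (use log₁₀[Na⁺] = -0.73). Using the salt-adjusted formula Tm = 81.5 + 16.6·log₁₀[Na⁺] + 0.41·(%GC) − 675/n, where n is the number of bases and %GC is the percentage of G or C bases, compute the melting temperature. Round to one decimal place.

60.8°C

Length n = 31. A=10, T=11, G=4, C=6
G+C = 10, so %GC = 10/31 × 100 = 32.258%
Salt term: 16.6 × (-0.73) = -12.118
GC term: 0.41 × 32.258 = 13.226; length term: −675/31 = −21.774
Tm = 81.5 + (-12.118) + 13.226 − 21.774 = 60.834 → 60.8°C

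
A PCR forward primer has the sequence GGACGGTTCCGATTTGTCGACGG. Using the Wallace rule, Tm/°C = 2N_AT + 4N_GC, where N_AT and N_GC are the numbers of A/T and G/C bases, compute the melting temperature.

G=9, A=3, T=6, C=5
So N_AT = 9 and N_GC = 14.
Tm = 4·14 + 2·9 = 56 + 18 = 74°C

74°C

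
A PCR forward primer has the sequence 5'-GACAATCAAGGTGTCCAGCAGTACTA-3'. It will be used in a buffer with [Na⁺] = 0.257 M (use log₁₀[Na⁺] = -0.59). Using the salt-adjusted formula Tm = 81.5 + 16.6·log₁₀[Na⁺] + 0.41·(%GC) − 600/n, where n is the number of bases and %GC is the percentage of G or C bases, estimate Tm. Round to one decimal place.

67.6°C

Length n = 26. Base counts: C=6, T=5, A=9, G=6
G+C = 12, so %GC = 12/26 × 100 = 46.154%
Salt term: 16.6 × (-0.59) = -9.794
GC term: 0.41 × 46.154 = 18.923; length term: −600/26 = −23.077
Tm = 81.5 + (-9.794) + 18.923 − 23.077 = 67.552 → 67.6°C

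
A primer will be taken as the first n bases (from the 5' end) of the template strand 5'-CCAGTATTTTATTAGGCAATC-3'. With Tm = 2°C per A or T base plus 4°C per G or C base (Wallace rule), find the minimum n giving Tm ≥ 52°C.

n = 20

First 19 bases: CCAGTATTTTATTAGGCAA → Tm = 50°C (< 52°C)
First 20 bases: CCAGTATTTTATTAGGCAAT → Tm = 52°C (≥ 52°C)
Each additional base adds 2°C (A/T) or 4°C (G/C), so Tm is non-decreasing in n; n = 20 is the first length to reach 52°C.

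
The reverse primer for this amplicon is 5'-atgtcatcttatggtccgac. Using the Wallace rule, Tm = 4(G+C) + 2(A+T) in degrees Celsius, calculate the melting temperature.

Counting bases: T=7, C=5, G=4, A=4
AT pairs contribute 11, GC pairs contribute 9.
Tm = 2(11) + 4(9) = 22 + 36 = 58°C

58°C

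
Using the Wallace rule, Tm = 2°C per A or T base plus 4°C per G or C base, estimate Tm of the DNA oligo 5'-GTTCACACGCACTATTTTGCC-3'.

62°C

C=7, A=4, G=3, T=7
So N_AT = 11 and N_GC = 10.
Tm = 2(11) + 4(10) = 22 + 40 = 62°C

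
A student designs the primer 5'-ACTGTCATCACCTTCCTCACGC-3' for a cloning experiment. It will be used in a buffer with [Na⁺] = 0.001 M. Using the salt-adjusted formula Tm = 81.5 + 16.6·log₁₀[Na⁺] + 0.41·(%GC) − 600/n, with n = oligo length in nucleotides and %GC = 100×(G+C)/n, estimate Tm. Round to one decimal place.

Length n = 22. Base counts: T=6, C=10, A=4, G=2
G+C = 12, so %GC = 12/22 × 100 = 54.545%
Salt term: 16.6 × (-3) = -49.8
GC term: 0.41 × 54.545 = 22.363; length term: −600/22 = −27.273
Tm = 81.5 + (-49.8) + 22.363 − 27.273 = 26.79 → 26.8°C

26.8°C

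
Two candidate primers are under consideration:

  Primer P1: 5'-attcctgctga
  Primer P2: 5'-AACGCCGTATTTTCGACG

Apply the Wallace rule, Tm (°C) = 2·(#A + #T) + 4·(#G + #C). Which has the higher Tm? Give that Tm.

Primer P1: A+T=6, G+C=5 → Tm = 2(6)+4(5) = 32°C
Primer P2: A+T=9, G+C=9 → Tm = 2(9)+4(9) = 54°C
32°C vs 54°C → primer P2 is higher.

Primer P2, 54°C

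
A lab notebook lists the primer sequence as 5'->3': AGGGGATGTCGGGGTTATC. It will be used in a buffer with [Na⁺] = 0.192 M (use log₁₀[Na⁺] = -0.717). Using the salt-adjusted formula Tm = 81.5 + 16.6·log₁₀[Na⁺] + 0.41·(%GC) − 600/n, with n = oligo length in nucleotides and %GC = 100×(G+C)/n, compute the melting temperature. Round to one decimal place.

61.8°C

Length n = 19. Base counts: T=5, G=9, A=3, C=2
G+C = 11, so %GC = 11/19 × 100 = 57.895%
Salt term: 16.6 × (-0.717) = -11.902
GC term: 0.41 × 57.895 = 23.737; length term: −600/19 = −31.579
Tm = 81.5 + (-11.902) + 23.737 − 31.579 = 61.756 → 61.8°C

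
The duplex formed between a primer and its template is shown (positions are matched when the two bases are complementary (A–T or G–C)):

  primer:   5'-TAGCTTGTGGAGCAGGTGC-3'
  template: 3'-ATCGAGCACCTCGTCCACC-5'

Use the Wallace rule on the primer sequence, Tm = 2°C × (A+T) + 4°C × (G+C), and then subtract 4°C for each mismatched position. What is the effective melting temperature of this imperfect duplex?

Primer base counts: A=3, T=5, G=8, C=3 → A+T=8, G+C=11
Perfect-match Tm = 2(8) + 4(11) = 16 + 44 = 60°C
Mismatches (positions where the bases are not complementary): 2 (at positions 6, 19)
Effective Tm = 60 − 2×4 = 60 − 8 = 52°C

52°C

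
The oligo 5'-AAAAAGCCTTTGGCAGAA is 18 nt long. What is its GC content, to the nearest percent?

Counting bases: T=3, C=3, A=8, G=4
G+C = 4 + 3 = 7 out of 18 bases
%GC = 7/18 × 100 = 38.89% ≈ 39%

39%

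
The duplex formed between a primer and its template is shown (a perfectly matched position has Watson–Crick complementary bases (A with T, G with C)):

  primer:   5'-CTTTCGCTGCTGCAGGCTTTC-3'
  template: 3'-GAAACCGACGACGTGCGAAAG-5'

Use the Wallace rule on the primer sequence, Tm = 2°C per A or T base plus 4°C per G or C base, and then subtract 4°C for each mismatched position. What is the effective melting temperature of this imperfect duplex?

Primer base counts: A=1, T=8, G=5, C=7 → A+T=9, G+C=12
Perfect-match Tm = 2(9) + 4(12) = 18 + 48 = 66°C
Mismatches (positions where the bases are not complementary): 2 (at positions 5, 15)
Effective Tm = 66 − 2×4 = 66 − 8 = 58°C

58°C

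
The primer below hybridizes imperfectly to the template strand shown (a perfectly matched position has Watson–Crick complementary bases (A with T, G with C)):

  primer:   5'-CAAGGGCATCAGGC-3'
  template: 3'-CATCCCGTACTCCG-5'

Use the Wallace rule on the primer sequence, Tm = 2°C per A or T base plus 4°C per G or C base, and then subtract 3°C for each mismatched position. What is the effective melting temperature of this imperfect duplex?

Primer base counts: A=4, T=1, G=5, C=4 → A+T=5, G+C=9
Perfect-match Tm = 2(5) + 4(9) = 10 + 36 = 46°C
Mismatches (positions where the bases are not complementary): 3 (at positions 1, 2, 10)
Effective Tm = 46 − 3×3 = 46 − 9 = 37°C

37°C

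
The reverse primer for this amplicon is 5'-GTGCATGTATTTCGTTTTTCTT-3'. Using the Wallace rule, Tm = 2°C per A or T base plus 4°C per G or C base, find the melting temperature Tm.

G=4, T=13, C=3, A=2
So N_AT = 15 and N_GC = 7.
Tm = 4·7 + 2·15 = 28 + 30 = 58°C

58°C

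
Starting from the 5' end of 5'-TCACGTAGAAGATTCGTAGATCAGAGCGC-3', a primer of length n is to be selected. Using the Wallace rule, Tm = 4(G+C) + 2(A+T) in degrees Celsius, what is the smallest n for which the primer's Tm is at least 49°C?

First 17 bases: TCACGTAGAAGATTCGT → Tm = 48°C (< 49°C)
First 18 bases: TCACGTAGAAGATTCGTA → Tm = 50°C (≥ 49°C)
Each additional base adds 2°C (A/T) or 4°C (G/C), so Tm is non-decreasing in n; n = 18 is the first length to reach 49°C.

n = 18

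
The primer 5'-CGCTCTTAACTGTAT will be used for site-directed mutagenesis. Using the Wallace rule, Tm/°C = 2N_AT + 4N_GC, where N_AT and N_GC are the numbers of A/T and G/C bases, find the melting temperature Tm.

42°C

G=2, T=6, C=4, A=3
AT pairs contribute 9, GC pairs contribute 6.
Tm = 2(9) + 4(6) = 18 + 24 = 42°C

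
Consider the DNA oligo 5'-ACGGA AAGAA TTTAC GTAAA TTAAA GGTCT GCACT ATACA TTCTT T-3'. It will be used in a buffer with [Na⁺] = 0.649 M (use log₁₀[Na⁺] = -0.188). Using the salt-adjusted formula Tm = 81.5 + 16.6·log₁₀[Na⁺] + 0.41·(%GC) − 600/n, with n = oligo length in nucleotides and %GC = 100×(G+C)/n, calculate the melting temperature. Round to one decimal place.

77.8°C

Length n = 46. Counting bases: A=17, C=7, G=7, T=15
G+C = 14, so %GC = 14/46 × 100 = 30.435%
Salt term: 16.6 × (-0.188) = -3.121
GC term: 0.41 × 30.435 = 12.478; length term: −600/46 = −13.043
Tm = 81.5 + (-3.121) + 12.478 − 13.043 = 77.814 → 77.8°C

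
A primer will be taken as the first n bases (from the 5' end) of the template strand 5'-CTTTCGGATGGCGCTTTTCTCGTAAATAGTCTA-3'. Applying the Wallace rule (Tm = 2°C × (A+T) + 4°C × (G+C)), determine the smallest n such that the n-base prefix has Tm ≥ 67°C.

n = 22

First 21 bases: CTTTCGGATGGCGCTTTTCTC → Tm = 64°C (< 67°C)
First 22 bases: CTTTCGGATGGCGCTTTTCTCG → Tm = 68°C (≥ 67°C)
Each additional base adds 2°C (A/T) or 4°C (G/C), so Tm is non-decreasing in n; n = 22 is the first length to reach 67°C.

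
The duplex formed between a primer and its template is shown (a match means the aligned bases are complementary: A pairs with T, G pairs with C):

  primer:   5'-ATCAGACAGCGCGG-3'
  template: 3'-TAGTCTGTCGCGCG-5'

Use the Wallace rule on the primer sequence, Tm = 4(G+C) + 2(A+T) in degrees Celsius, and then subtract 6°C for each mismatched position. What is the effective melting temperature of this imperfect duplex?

40°C

Primer base counts: A=4, T=1, G=5, C=4 → A+T=5, G+C=9
Perfect-match Tm = 2(5) + 4(9) = 10 + 36 = 46°C
Mismatches (positions where the bases are not complementary): 1 (at position 14)
Effective Tm = 46 − 1×6 = 46 − 6 = 40°C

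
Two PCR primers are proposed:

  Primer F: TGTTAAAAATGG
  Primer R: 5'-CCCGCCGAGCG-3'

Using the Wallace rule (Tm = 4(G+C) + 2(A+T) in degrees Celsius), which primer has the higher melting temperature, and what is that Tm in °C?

Primer F: A+T=9, G+C=3 → Tm = 2(9)+4(3) = 30°C
Primer R: A+T=1, G+C=10 → Tm = 2(1)+4(10) = 42°C
30°C vs 42°C → primer R is higher.

Primer R, 42°C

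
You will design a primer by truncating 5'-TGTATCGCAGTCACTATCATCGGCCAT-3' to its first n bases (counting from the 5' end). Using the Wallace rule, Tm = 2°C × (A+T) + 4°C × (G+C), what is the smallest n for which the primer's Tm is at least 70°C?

n = 24

First 23 bases: TGTATCGCAGTCACTATCATCGG → Tm = 68°C (< 70°C)
First 24 bases: TGTATCGCAGTCACTATCATCGGC → Tm = 72°C (≥ 70°C)
Since every base adds ≥2°C, Tm only increases with n, so the threshold is first crossed at n = 24.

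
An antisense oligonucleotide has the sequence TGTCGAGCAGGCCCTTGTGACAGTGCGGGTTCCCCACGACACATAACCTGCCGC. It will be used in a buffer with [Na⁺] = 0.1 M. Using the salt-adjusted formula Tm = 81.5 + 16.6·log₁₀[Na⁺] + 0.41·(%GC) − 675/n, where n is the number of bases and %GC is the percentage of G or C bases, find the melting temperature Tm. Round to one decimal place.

Length n = 54. G=15, A=10, C=19, T=10
G+C = 34, so %GC = 34/54 × 100 = 62.963%
Salt term: 16.6 × (-1) = -16.6
GC term: 0.41 × 62.963 = 25.815; length term: −675/54 = −12.5
Tm = 81.5 + (-16.6) + 25.815 − 12.5 = 78.215 → 78.2°C

78.2°C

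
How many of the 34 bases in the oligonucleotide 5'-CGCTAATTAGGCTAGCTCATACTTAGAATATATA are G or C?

11

Scanning the sequence gives T=11, G=5, A=12, C=6.
G+C = 5 + 6 = 11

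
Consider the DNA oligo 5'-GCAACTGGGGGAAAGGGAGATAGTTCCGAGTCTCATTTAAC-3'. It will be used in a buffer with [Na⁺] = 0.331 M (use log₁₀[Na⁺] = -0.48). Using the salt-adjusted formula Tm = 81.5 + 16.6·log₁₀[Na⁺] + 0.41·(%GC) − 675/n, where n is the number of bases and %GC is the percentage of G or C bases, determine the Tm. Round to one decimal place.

77.1°C

Length n = 41. Counting bases: A=12, G=13, C=7, T=9
G+C = 20, so %GC = 20/41 × 100 = 48.78%
Salt term: 16.6 × (-0.48) = -7.968
GC term: 0.41 × 48.78 = 20; length term: −675/41 = −16.463
Tm = 81.5 + (-7.968) + 20 − 16.463 = 77.069 → 77.1°C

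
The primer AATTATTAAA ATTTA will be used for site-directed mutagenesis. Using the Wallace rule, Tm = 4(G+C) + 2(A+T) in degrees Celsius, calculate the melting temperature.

30°C

Counting bases: A=8, C=0, G=0, T=7
AT pairs contribute 15, GC pairs contribute 0.
Tm = 2×15 + 4×0 = 30°C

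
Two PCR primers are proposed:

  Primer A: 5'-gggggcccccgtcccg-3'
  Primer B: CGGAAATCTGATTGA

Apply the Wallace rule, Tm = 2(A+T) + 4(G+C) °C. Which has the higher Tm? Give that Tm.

Primer A: A+T=1, G+C=15 → Tm = 2(1)+4(15) = 62°C
Primer B: A+T=9, G+C=6 → Tm = 2(9)+4(6) = 42°C
62°C vs 42°C → primer A is higher.

Primer A, 62°C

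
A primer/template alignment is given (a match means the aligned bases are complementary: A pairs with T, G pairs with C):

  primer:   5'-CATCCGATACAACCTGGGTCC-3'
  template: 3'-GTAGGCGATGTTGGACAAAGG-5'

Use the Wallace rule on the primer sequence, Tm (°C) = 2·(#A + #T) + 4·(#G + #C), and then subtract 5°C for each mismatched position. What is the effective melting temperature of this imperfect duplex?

Primer base counts: A=5, T=4, G=4, C=8 → A+T=9, G+C=12
Perfect-match Tm = 2(9) + 4(12) = 18 + 48 = 66°C
Mismatches (positions where the bases are not complementary): 3 (at positions 7, 17, 18)
Effective Tm = 66 − 3×5 = 66 − 15 = 51°C

51°C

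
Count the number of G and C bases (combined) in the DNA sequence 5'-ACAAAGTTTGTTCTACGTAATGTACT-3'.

Scanning the sequence gives G=4, A=8, C=4, T=10.
Total G or C: 4 + 4 = 8

8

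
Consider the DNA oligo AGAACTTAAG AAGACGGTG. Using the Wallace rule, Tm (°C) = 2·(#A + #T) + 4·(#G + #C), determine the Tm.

Counting bases: T=3, G=6, A=8, C=2
A+T = 11, G+C = 8
Tm = 2×11 + 4×8 = 54°C

54°C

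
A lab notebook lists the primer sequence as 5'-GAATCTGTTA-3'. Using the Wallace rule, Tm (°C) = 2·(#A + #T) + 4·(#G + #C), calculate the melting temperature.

Scanning the sequence gives G=2, A=3, T=4, C=1.
So N_AT = 7 and N_GC = 3.
Tm = 2(7) + 4(3) = 14 + 12 = 26°C

26°C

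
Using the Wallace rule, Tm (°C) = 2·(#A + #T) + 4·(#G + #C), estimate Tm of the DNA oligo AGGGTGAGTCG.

Base counts: G=6, T=2, C=1, A=2
So N_AT = 4 and N_GC = 7.
Tm = 2×4 + 4×7 = 36°C

36°C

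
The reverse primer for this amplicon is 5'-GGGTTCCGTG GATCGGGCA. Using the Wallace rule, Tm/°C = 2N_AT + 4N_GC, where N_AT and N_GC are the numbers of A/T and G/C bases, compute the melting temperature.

64°C

G=9, T=4, A=2, C=4
A+T = 6, G+C = 13
Tm = 2(6) + 4(13) = 12 + 52 = 64°C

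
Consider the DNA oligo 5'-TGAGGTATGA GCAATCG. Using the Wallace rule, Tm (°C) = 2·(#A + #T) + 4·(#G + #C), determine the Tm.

Counting bases: T=4, G=6, C=2, A=5
AT pairs contribute 9, GC pairs contribute 8.
Tm = 2(9) + 4(8) = 18 + 32 = 50°C

50°C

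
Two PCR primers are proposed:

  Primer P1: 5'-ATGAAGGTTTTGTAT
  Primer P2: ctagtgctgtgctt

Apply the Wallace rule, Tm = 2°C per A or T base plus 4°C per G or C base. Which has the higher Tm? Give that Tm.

Primer P2, 42°C

Primer P1: A+T=11, G+C=4 → Tm = 2(11)+4(4) = 38°C
Primer P2: A+T=7, G+C=7 → Tm = 2(7)+4(7) = 42°C
38°C vs 42°C → primer P2 is higher.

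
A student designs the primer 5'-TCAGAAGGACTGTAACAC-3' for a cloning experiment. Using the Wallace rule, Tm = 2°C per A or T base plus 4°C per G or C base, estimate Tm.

Counting bases: A=7, G=4, C=4, T=3
A+T = 10, G+C = 8
Tm = 2(10) + 4(8) = 20 + 32 = 52°C

52°C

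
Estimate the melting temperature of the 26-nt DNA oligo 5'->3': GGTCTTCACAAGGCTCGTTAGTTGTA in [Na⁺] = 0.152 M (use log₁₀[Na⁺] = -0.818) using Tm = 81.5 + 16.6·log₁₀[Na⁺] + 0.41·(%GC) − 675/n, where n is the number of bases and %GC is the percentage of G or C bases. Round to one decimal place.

60.9°C

Length n = 26. Scanning the sequence gives A=5, G=7, T=9, C=5.
G+C = 12, so %GC = 12/26 × 100 = 46.154%
Salt term: 16.6 × (-0.818) = -13.579
GC term: 0.41 × 46.154 = 18.923; length term: −675/26 = −25.962
Tm = 81.5 + (-13.579) + 18.923 − 25.962 = 60.882 → 60.9°C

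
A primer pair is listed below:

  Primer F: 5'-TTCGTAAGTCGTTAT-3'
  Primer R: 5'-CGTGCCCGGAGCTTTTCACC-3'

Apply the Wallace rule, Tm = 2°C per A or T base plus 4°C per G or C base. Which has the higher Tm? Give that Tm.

Primer F: A+T=10, G+C=5 → Tm = 2(10)+4(5) = 40°C
Primer R: A+T=7, G+C=13 → Tm = 2(7)+4(13) = 66°C
40°C vs 66°C → primer R is higher.

Primer R, 66°C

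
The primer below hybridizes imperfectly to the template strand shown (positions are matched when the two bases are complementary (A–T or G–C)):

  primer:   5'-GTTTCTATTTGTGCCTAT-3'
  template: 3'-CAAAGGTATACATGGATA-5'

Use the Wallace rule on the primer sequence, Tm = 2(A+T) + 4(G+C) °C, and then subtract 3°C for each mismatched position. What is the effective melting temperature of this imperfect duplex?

Primer base counts: A=2, T=10, G=3, C=3 → A+T=12, G+C=6
Perfect-match Tm = 2(12) + 4(6) = 24 + 24 = 48°C
Mismatches (positions where the bases are not complementary): 3 (at positions 6, 9, 13)
Effective Tm = 48 − 3×3 = 48 − 9 = 39°C

39°C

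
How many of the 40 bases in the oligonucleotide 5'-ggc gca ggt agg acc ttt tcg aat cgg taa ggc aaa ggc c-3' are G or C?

23

Base counts: G=14, A=10, C=9, T=7
G+C = 14 + 9 = 23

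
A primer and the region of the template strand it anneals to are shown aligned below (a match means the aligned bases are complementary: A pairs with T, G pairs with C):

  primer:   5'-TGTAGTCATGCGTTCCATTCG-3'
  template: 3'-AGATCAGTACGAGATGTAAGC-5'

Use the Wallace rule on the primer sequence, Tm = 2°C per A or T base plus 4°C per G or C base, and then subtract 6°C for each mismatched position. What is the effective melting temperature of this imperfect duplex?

38°C

Primer base counts: A=3, T=8, G=5, C=5 → A+T=11, G+C=10
Perfect-match Tm = 2(11) + 4(10) = 22 + 40 = 62°C
Mismatches (positions where the bases are not complementary): 4 (at positions 2, 12, 13, 15)
Effective Tm = 62 − 4×6 = 62 − 24 = 38°C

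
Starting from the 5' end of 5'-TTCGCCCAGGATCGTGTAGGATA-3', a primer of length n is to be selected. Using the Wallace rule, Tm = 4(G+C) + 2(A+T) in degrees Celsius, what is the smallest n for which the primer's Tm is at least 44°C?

First 13 bases: TTCGCCCAGGATC → Tm = 42°C (< 44°C)
First 14 bases: TTCGCCCAGGATCG → Tm = 46°C (≥ 44°C)
Since every base adds ≥2°C, Tm only increases with n, so the threshold is first crossed at n = 14.

n = 14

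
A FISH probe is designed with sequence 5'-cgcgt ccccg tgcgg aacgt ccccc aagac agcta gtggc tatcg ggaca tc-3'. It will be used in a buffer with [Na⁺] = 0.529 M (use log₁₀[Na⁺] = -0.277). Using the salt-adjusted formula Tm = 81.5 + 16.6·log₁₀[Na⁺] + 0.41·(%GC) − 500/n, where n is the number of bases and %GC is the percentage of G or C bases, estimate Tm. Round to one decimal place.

Length n = 52. T=8, A=10, C=19, G=15
G+C = 34, so %GC = 34/52 × 100 = 65.385%
Salt term: 16.6 × (-0.277) = -4.598
GC term: 0.41 × 65.385 = 26.808; length term: −500/52 = −9.615
Tm = 81.5 + (-4.598) + 26.808 − 9.615 = 94.095 → 94.1°C

94.1°C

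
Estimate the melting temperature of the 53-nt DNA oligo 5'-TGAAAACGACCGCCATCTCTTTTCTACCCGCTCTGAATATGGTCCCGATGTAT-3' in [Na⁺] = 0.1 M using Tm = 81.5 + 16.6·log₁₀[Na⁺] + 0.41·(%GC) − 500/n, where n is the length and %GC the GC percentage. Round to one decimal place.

Length n = 53. Base counts: T=16, C=16, A=12, G=9
G+C = 25, so %GC = 25/53 × 100 = 47.17%
Salt term: 16.6 × (-1) = -16.6
GC term: 0.41 × 47.17 = 19.34; length term: −500/53 = −9.434
Tm = 81.5 + (-16.6) + 19.34 − 9.434 = 74.806 → 74.8°C

74.8°C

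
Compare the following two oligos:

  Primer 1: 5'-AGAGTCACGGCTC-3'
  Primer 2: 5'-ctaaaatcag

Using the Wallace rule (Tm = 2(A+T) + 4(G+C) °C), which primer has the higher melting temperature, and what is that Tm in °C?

Primer 1: A+T=5, G+C=8 → Tm = 2(5)+4(8) = 42°C
Primer 2: A+T=7, G+C=3 → Tm = 2(7)+4(3) = 26°C
42°C vs 26°C → primer 1 is higher.

Primer 1, 42°C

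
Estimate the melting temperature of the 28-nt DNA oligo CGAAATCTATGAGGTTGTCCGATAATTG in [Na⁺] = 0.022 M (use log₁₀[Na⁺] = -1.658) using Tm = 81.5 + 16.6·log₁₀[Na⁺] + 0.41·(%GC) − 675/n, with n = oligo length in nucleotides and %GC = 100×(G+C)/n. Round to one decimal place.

Length n = 28. A=8, G=7, C=4, T=9
G+C = 11, so %GC = 11/28 × 100 = 39.286%
Salt term: 16.6 × (-1.658) = -27.523
GC term: 0.41 × 39.286 = 16.107; length term: −675/28 = −24.107
Tm = 81.5 + (-27.523) + 16.107 − 24.107 = 45.977 → 46.0°C

46.0°C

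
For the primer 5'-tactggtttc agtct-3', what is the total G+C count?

Counting bases: T=7, G=3, C=3, A=2
G+C = 3 + 3 = 6

6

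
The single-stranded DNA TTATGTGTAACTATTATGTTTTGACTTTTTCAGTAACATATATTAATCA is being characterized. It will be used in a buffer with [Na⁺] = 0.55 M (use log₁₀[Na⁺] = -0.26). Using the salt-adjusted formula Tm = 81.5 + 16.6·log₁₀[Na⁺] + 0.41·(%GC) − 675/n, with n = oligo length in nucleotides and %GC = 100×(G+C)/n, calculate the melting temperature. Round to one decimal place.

71.8°C

Length n = 49. T=24, C=5, G=5, A=15
G+C = 10, so %GC = 10/49 × 100 = 20.408%
Salt term: 16.6 × (-0.26) = -4.316
GC term: 0.41 × 20.408 = 8.367; length term: −675/49 = −13.776
Tm = 81.5 + (-4.316) + 8.367 − 13.776 = 71.775 → 71.8°C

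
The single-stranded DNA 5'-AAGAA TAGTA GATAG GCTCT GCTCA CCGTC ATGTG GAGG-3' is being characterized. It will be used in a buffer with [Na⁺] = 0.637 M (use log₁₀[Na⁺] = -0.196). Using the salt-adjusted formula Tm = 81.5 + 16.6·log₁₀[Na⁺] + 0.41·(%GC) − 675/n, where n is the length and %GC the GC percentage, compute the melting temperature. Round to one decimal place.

Length n = 39. Counting bases: A=11, C=7, G=12, T=9
G+C = 19, so %GC = 19/39 × 100 = 48.718%
Salt term: 16.6 × (-0.196) = -3.254
GC term: 0.41 × 48.718 = 19.974; length term: −675/39 = −17.308
Tm = 81.5 + (-3.254) + 19.974 − 17.308 = 80.912 → 80.9°C

80.9°C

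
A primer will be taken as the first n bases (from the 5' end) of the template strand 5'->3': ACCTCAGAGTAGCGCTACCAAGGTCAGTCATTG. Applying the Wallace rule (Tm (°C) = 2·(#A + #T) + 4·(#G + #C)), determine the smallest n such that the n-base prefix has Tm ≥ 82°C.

First 26 bases: ACCTCAGAGTAGCGCTACCAAGGTCA → Tm = 80°C (< 82°C)
First 27 bases: ACCTCAGAGTAGCGCTACCAAGGTCAG → Tm = 84°C (≥ 82°C)
Each additional base adds 2°C (A/T) or 4°C (G/C), so Tm is non-decreasing in n; n = 27 is the first length to reach 82°C.

n = 27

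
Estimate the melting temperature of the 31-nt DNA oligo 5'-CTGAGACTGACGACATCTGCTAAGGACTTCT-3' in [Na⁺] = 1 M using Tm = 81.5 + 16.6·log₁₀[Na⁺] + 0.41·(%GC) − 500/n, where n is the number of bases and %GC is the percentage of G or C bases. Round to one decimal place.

85.2°C

Length n = 31. Scanning the sequence gives C=8, T=8, A=8, G=7.
G+C = 15, so %GC = 15/31 × 100 = 48.387%
Salt term: 16.6 × (0) = 0
GC term: 0.41 × 48.387 = 19.839; length term: −500/31 = −16.129
Tm = 81.5 + (0) + 19.839 − 16.129 = 85.21 → 85.2°C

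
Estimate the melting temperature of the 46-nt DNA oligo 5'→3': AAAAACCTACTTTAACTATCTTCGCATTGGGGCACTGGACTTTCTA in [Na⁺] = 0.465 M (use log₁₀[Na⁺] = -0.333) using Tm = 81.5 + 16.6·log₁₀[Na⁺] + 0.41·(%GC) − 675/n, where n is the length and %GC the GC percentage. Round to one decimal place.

Length n = 46. Scanning the sequence gives A=13, T=15, G=7, C=11.
G+C = 18, so %GC = 18/46 × 100 = 39.13%
Salt term: 16.6 × (-0.333) = -5.528
GC term: 0.41 × 39.13 = 16.043; length term: −675/46 = −14.674
Tm = 81.5 + (-5.528) + 16.043 − 14.674 = 77.341 → 77.3°C

77.3°C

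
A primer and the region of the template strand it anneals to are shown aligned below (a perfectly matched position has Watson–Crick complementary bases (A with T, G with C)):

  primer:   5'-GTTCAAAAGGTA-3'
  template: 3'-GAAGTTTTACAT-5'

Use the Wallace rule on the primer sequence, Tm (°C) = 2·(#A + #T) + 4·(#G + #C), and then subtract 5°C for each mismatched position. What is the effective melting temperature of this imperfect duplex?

22°C

Primer base counts: A=5, T=3, G=3, C=1 → A+T=8, G+C=4
Perfect-match Tm = 2(8) + 4(4) = 16 + 16 = 32°C
Mismatches (positions where the bases are not complementary): 2 (at positions 1, 9)
Effective Tm = 32 − 2×5 = 32 − 10 = 22°C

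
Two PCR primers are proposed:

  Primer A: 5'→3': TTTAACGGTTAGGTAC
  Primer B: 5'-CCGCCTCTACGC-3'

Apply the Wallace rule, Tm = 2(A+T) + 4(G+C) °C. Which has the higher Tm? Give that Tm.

Primer A: A+T=10, G+C=6 → Tm = 2(10)+4(6) = 44°C
Primer B: A+T=3, G+C=9 → Tm = 2(3)+4(9) = 42°C
44°C vs 42°C → primer A is higher.

Primer A, 44°C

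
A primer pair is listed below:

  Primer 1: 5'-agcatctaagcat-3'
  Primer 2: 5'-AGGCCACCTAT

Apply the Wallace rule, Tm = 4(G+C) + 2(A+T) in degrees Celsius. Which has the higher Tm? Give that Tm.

Primer 1: A+T=8, G+C=5 → Tm = 2(8)+4(5) = 36°C
Primer 2: A+T=5, G+C=6 → Tm = 2(5)+4(6) = 34°C
36°C vs 34°C → primer 1 is higher.

Primer 1, 36°C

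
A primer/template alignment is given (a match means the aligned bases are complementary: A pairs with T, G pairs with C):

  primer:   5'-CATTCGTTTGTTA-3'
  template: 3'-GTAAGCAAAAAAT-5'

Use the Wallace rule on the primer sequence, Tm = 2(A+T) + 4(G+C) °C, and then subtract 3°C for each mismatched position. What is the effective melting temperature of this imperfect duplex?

31°C

Primer base counts: A=2, T=7, G=2, C=2 → A+T=9, G+C=4
Perfect-match Tm = 2(9) + 4(4) = 18 + 16 = 34°C
Mismatches (positions where the bases are not complementary): 1 (at position 10)
Effective Tm = 34 − 1×3 = 34 − 3 = 31°C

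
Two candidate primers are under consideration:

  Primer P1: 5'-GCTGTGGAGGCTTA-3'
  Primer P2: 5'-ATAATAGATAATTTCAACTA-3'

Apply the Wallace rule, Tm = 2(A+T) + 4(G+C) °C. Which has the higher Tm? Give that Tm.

Primer P2, 46°C

Primer P1: A+T=6, G+C=8 → Tm = 2(6)+4(8) = 44°C
Primer P2: A+T=17, G+C=3 → Tm = 2(17)+4(3) = 46°C
44°C vs 46°C → primer P2 is higher.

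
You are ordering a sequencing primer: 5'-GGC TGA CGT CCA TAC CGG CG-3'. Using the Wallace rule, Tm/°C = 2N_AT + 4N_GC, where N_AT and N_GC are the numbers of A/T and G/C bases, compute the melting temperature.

Counting bases: T=3, C=7, A=3, G=7
A+T = 6, G+C = 14
Tm = 2×6 + 4×14 = 68°C

68°C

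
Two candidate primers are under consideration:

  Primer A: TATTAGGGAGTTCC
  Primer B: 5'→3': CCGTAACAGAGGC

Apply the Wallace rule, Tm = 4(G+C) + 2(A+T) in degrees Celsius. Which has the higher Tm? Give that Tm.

Primer A: A+T=8, G+C=6 → Tm = 2(8)+4(6) = 40°C
Primer B: A+T=5, G+C=8 → Tm = 2(5)+4(8) = 42°C
40°C vs 42°C → primer B is higher.

Primer B, 42°C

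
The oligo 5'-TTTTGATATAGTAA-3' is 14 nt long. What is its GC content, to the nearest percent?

A=5, T=7, G=2, C=0
G+C = 2 + 0 = 2 out of 14 bases
%GC = 2/14 × 100 = 14.29% ≈ 14%

14%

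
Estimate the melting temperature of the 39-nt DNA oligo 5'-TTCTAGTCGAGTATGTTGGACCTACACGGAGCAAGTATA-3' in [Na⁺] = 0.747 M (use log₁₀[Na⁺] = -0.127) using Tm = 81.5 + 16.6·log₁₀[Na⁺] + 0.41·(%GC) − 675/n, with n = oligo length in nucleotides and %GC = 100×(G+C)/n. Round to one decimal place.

Length n = 39. Counting bases: C=7, T=11, G=10, A=11
G+C = 17, so %GC = 17/39 × 100 = 43.59%
Salt term: 16.6 × (-0.127) = -2.108
GC term: 0.41 × 43.59 = 17.872; length term: −675/39 = −17.308
Tm = 81.5 + (-2.108) + 17.872 − 17.308 = 79.956 → 80.0°C

80.0°C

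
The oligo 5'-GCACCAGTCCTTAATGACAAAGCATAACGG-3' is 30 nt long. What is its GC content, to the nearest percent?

47%

Scanning the sequence gives A=11, T=5, G=6, C=8.
G+C = 6 + 8 = 14 out of 30 bases
%GC = 14/30 × 100 = 46.67% ≈ 47%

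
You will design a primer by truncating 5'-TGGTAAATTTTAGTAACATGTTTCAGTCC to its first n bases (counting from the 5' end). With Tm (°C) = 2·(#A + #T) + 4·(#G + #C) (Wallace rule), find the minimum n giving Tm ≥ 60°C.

n = 24

First 23 bases: TGGTAAATTTTAGTAACATGTTT → Tm = 56°C (< 60°C)
First 24 bases: TGGTAAATTTTAGTAACATGTTTC → Tm = 60°C (≥ 60°C)
Since every base adds ≥2°C, Tm only increases with n, so the threshold is first crossed at n = 24.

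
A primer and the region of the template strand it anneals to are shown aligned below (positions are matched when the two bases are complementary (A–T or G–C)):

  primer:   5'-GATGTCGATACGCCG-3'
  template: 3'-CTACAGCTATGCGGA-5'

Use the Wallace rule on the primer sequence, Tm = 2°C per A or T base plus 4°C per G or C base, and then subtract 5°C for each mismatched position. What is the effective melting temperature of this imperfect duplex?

Primer base counts: A=3, T=3, G=5, C=4 → A+T=6, G+C=9
Perfect-match Tm = 2(6) + 4(9) = 12 + 36 = 48°C
Mismatches (positions where the bases are not complementary): 1 (at position 15)
Effective Tm = 48 − 1×5 = 48 − 5 = 43°C

43°C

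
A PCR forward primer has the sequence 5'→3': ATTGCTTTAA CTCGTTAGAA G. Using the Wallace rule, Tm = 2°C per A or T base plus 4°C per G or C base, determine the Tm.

Base counts: A=6, G=4, T=8, C=3
So N_AT = 14 and N_GC = 7.
Tm = 2×14 + 4×7 = 56°C

56°C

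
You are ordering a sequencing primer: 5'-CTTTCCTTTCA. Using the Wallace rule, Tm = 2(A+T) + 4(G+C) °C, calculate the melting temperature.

30°C

Base counts: T=6, C=4, A=1, G=0
A+T = 7, G+C = 4
Tm = 2×7 + 4×4 = 30°C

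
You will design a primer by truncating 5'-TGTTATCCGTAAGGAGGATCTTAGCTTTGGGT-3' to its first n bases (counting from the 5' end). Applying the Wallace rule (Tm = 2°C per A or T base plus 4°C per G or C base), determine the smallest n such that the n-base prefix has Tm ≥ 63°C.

n = 23

First 22 bases: TGTTATCCGTAAGGAGGATCTT → Tm = 62°C (< 63°C)
First 23 bases: TGTTATCCGTAAGGAGGATCTTA → Tm = 64°C (≥ 63°C)
Since every base adds ≥2°C, Tm only increases with n, so the threshold is first crossed at n = 23.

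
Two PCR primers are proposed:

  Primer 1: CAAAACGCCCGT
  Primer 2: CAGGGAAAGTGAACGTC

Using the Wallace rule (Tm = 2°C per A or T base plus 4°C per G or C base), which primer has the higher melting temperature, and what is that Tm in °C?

Primer 1: A+T=5, G+C=7 → Tm = 2(5)+4(7) = 38°C
Primer 2: A+T=8, G+C=9 → Tm = 2(8)+4(9) = 52°C
38°C vs 52°C → primer 2 is higher.

Primer 2, 52°C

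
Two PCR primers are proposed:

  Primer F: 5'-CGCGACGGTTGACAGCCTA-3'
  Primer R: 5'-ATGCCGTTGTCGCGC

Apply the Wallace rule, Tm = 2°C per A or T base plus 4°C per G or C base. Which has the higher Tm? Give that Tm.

Primer F: A+T=7, G+C=12 → Tm = 2(7)+4(12) = 62°C
Primer R: A+T=5, G+C=10 → Tm = 2(5)+4(10) = 50°C
62°C vs 50°C → primer F is higher.

Primer F, 62°C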